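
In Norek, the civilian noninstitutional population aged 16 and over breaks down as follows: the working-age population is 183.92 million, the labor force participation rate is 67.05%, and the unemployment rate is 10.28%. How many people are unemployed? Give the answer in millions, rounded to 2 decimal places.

About 12.68 million are unemployed.

Labor force = 0.6705 × 183.92 = 123.32 million.
Unemployed = 0.1028 × 123.32 ≈ 12.68 million.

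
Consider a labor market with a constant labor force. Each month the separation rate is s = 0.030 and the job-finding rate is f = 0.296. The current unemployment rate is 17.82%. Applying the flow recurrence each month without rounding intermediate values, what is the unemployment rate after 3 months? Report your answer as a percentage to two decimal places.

Unemployment rate after three months ≈ 11.84%.

With a fixed labor force, u_{t+1} = u_t + s·(1−u_t) − f·u_t = u_t·(1−s−f) + s.
Here 1−s−f = 0.674 and s = 0.030.
u_1 = 0.178200 × 0.674 + 0.030 = 0.150107.
u_2 = 0.150107 × 0.674 + 0.030 = 0.131172.
u_3 = 0.131172 × 0.674 + 0.030 = 0.118410.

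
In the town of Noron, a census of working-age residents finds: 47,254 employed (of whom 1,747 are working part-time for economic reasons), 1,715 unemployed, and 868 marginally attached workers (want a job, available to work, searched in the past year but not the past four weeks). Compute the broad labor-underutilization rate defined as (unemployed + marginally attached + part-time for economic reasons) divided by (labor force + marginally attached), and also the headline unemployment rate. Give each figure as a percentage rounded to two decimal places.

Labor force = 47,254 + 1,715 = 48,969.
Numerator = 1,715 + 868 + 1,747 = 4,330.
Denominator = 48,969 + 868 = 49,837.
Broad rate = 4,330 / 49,837 = 8.69%.
Headline unemployment rate = 1,715 / 48,969 = 3.50%.

Broad underutilization rate ≈ 8.69%; headline unemployment rate ≈ 3.50%.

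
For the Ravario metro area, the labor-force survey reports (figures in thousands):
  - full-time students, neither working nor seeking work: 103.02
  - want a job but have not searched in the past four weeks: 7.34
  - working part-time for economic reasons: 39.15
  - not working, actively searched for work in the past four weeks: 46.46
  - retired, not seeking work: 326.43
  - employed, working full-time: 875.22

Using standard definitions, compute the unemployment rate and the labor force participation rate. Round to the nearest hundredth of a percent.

Employed = 39.15 + 875.22 = 914.37 thousand (anyone who worked, including part-time for economic reasons, counts as employed).
Unemployed = 46.46 thousand.
Labor force = 914.37 + 46.46 = 960.83 thousand.
Not in labor force = 103.02 + 7.34 + 326.43 = 436.79 thousand (those not working and not actively searching are outside the labor force — including those who want a job but have given up searching).
Civilian working-age population = 960.83 + 436.79 = 1,397.62 thousand.
Unemployment rate = 46.46 / 960.83 = 4.84%.
Labor force participation rate = 960.83 / 1,397.62 = 68.75%.

Unemployment rate ≈ 4.84%; labor force participation rate ≈ 68.75%.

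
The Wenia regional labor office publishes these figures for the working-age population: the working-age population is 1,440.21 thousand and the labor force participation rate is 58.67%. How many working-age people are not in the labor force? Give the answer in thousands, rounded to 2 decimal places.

About 595.24 thousand are not in the labor force.

Share not in the labor force = 1 − 0.5867 = 0.4133.
Not in labor force = 0.4133 × 1,440.21 ≈ 595.24 thousand.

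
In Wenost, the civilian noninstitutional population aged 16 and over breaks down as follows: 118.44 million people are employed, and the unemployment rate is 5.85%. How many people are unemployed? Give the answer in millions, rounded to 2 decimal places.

About 7.36 million are unemployed.

Let U be the number unemployed. The labor force is E + U, and U/(E+U) = 0.0585.
So U = 0.0585 × 118.44 / (1 − 0.0585) = 6.9287 / 0.9415 ≈ 7.36 million.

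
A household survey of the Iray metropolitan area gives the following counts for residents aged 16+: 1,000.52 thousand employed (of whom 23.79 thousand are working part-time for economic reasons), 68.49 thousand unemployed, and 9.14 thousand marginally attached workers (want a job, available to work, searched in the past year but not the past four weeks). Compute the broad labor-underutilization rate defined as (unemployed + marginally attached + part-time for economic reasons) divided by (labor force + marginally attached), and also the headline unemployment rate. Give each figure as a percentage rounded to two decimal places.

Broad underutilization rate ≈ 9.41%; headline unemployment rate ≈ 6.41%.

Labor force = 1,000.52 + 68.49 = 1,069.01 thousand.
Numerator = 68.49 + 9.14 + 23.79 = 101.42 thousand.
Denominator = 1,069.01 + 9.14 = 1,078.15 thousand.
Broad rate = 101.42 / 1,078.15 = 9.41%.
Headline unemployment rate = 68.49 / 1,069.01 = 6.41%.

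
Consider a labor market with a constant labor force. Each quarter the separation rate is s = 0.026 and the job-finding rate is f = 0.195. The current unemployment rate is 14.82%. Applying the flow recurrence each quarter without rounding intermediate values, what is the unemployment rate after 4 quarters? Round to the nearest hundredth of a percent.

Unemployment rate after four quarters ≈ 12.89%.

With a fixed labor force, u_{t+1} = u_t + s·(1−u_t) − f·u_t = u_t·(1−s−f) + s.
Here 1−s−f = 0.779 and s = 0.026.
u_1 = 0.148200 × 0.779 + 0.026 = 0.141448.
u_2 = 0.141448 × 0.779 + 0.026 = 0.136188.
u_3 = 0.136188 × 0.779 + 0.026 = 0.132090.
u_4 = 0.132090 × 0.779 + 0.026 = 0.128898.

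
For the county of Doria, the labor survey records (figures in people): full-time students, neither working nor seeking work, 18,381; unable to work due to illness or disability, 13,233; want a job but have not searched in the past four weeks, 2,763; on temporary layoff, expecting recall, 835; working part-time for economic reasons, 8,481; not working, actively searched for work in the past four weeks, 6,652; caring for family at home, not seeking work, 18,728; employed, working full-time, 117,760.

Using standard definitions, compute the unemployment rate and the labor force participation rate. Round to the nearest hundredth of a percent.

Unemployment rate ≈ 5.60%; labor force participation rate ≈ 71.58%.

Employed = 8,481 + 117,760 = 126,241 (anyone who worked, including part-time for economic reasons, counts as employed).
Unemployed = 835 + 6,652 = 7,487 (jobless and actively searching, or on temporary layoff).
Labor force = 126,241 + 7,487 = 133,728.
Not in labor force = 18,381 + 13,233 + 2,763 + 18,728 = 53,105 (those not working and not actively searching are outside the labor force — including those who want a job but have given up searching).
Civilian working-age population = 133,728 + 53,105 = 186,833.
Unemployment rate = 7,487 / 133,728 = 5.60%.
Labor force participation rate = 133,728 / 186,833 = 71.58%.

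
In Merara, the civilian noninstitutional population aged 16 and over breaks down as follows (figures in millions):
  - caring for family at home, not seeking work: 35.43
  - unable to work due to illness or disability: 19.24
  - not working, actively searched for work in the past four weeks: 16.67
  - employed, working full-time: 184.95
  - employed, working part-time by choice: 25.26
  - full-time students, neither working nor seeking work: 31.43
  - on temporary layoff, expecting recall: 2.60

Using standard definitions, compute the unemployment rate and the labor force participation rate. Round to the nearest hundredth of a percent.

Unemployment rate ≈ 8.40%; labor force participation rate ≈ 72.72%.

Employed = 184.95 + 25.26 = 210.21 million.
Unemployed = 16.67 + 2.60 = 19.27 million (jobless and actively searching, or on temporary layoff).
Labor force = 210.21 + 19.27 = 229.48 million.
Not in labor force = 35.43 + 19.24 + 31.43 = 86.10 million (those not working and not actively searching are outside the labor force).
Civilian working-age population = 229.48 + 86.10 = 315.58 million.
Unemployment rate = 19.27 / 229.48 = 8.40%.
Labor force participation rate = 229.48 / 315.58 = 72.72%.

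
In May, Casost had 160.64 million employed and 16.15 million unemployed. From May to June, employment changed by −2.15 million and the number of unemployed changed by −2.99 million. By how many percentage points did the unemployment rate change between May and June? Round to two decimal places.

The unemployment rate changed by −1.47 percentage points.

May: labor force = 160.64 + 16.15 = 176.79; u = 16.15/176.79 = 9.14%.
June: labor force = 158.49 + 13.16 = 171.65; u = 13.16/171.65 = 7.67%.
Change = 7.67% − 9.14% = −1.47 pp.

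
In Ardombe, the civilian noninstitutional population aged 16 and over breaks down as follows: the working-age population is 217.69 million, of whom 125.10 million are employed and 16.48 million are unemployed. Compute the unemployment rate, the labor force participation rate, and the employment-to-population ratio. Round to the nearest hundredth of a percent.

Labor force = employed + unemployed = 125.10 + 16.48 = 141.58 million.
Unemployment rate = 16.48 / 141.58 = 11.64%.
Labor force participation rate = 141.58 / 217.69 = 65.04%.
Employment-population ratio = 125.10 / 217.69 = 57.47%.

Unemployment rate ≈ 11.64%; labor force participation rate ≈ 65.04%; employment-population ratio ≈ 57.47%.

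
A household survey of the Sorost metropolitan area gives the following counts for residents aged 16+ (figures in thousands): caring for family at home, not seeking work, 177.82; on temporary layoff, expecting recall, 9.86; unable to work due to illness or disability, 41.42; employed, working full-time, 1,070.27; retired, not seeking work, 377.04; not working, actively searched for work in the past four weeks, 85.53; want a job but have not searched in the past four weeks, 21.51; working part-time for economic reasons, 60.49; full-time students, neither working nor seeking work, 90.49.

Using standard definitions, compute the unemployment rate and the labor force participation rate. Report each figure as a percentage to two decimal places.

Employed = 1,070.27 + 60.49 = 1,130.76 thousand (anyone who worked, including part-time for economic reasons, counts as employed).
Unemployed = 9.86 + 85.53 = 95.39 thousand (jobless and actively searching, or on temporary layoff).
Labor force = 1,130.76 + 95.39 = 1,226.15 thousand.
Not in labor force = 177.82 + 41.42 + 377.04 + 21.51 + 90.49 = 708.28 thousand (those not working and not actively searching are outside the labor force — including those who want a job but have given up searching).
Civilian working-age population = 1,226.15 + 708.28 = 1,934.43 thousand.
Unemployment rate = 95.39 / 1,226.15 = 7.78%.
Labor force participation rate = 1,226.15 / 1,934.43 = 63.39%.

Unemployment rate ≈ 7.78%; labor force participation rate ≈ 63.39%.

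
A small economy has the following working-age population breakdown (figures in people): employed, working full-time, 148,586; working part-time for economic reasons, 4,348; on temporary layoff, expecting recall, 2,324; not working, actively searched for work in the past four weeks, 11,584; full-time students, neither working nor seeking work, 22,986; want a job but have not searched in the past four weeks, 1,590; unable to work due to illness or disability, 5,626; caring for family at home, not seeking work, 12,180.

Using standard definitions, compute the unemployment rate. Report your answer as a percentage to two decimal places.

Unemployment rate ≈ 8.34%.

Employed = 148,586 + 4,348 = 152,934 (anyone who worked, including part-time for economic reasons, counts as employed).
Unemployed = 2,324 + 11,584 = 13,908 (jobless and actively searching, or on temporary layoff).
Labor force = 152,934 + 13,908 = 166,842.
Unemployment rate = 13,908 / 166,842 = 8.34%.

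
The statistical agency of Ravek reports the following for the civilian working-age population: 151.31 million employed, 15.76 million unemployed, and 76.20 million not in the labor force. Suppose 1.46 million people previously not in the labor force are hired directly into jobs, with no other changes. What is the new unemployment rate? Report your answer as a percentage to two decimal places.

Initially, labor force = 151.31 + 15.76 = 167.07 million, so u = 15.76/167.07 = 9.43%.
After the change, employed and labor force both rise by 1.46; unemployed unchanged → E = 152.77, U = 15.76, labor force = 168.53 million.
New unemployment rate = 15.76 / 168.53 = 9.35%.

New unemployment rate ≈ 9.35%.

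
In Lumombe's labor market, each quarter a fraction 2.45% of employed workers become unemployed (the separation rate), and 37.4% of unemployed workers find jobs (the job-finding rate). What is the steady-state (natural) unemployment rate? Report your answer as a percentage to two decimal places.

At steady state the flows balance: s·E = f·U, so U/(E+U) = s/(s+f).
u* = 2.45 / (2.45 + 37.4) = 2.45 / 39.85 = 6.15%.

Steady-state unemployment rate ≈ 6.15%.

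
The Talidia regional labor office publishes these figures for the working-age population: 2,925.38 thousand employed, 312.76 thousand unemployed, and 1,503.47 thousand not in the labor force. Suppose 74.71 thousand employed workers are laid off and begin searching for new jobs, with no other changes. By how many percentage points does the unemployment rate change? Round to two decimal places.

The unemployment rate changes by +2.31 percentage points.

Initially, labor force = 2,925.38 + 312.76 = 3,238.14 thousand, so u = 312.76/3,238.14 = 9.66%.
After the change, employed falls and unemployed rises by 74.71; labor force unchanged → E = 2,850.67, U = 387.47, labor force = 3,238.14 thousand.
New unemployment rate = 387.47 / 3,238.14 = 11.97%.
Change = 11.97% − 9.66% = +2.31 percentage points.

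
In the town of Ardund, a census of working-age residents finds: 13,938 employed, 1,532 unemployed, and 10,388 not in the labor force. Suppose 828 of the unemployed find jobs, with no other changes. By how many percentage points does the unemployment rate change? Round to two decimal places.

The unemployment rate changes by −5.35 percentage points.

Initially, labor force = 13,938 + 1,532 = 15,470, so u = 1,532/15,470 = 9.90%.
After the change, unemployed falls and employed rises by 828; labor force unchanged → E = 14,766, U = 704, labor force = 15,470.
New unemployment rate = 704 / 15,470 = 4.55%.
Change = 4.55% − 9.90% = −5.35 percentage points.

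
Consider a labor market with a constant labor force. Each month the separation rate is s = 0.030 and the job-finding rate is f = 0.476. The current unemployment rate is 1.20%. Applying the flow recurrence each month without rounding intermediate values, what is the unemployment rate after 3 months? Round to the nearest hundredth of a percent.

With a fixed labor force, u_{t+1} = u_t + s·(1−u_t) − f·u_t = u_t·(1−s−f) + s.
Here 1−s−f = 0.494 and s = 0.030.
u_1 = 0.012000 × 0.494 + 0.030 = 0.035928.
u_2 = 0.035928 × 0.494 + 0.030 = 0.047748.
u_3 = 0.047748 × 0.494 + 0.030 = 0.053588.

Unemployment rate after three months ≈ 5.36%.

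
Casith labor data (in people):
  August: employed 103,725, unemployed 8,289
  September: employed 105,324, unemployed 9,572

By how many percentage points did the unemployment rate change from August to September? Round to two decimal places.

The unemployment rate changed by +0.93 percentage points.

August: labor force = 103,725 + 8,289 = 112,014; u = 8,289/112,014 = 7.40%.
September: labor force = 105,324 + 9,572 = 114,896; u = 9,572/114,896 = 8.33%.
Change = 8.33% − 7.40% = +0.93 pp.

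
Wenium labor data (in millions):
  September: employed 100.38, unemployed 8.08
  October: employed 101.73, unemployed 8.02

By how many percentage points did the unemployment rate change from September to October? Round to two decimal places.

The unemployment rate changed by −0.14 percentage points.

September: labor force = 100.38 + 8.08 = 108.46; u = 8.08/108.46 = 7.45%.
October: labor force = 101.73 + 8.02 = 109.75; u = 8.02/109.75 = 7.31%.
Change = 7.31% − 7.45% = −0.14 pp.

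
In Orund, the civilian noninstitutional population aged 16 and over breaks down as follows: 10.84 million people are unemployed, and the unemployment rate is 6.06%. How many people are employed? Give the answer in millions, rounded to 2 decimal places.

About 168.04 million are employed.

Labor force = U / u = 10.84 / 0.0606 ≈ 178.88 million.
Employed = labor force − unemployed = 178.88 − 10.84 = 168.04 million.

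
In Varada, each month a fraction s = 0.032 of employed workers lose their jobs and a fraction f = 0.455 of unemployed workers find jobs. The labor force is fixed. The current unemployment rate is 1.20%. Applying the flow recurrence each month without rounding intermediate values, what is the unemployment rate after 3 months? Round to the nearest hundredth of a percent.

Unemployment rate after three months ≈ 5.85%.

With a fixed labor force, u_{t+1} = u_t + s·(1−u_t) − f·u_t = u_t·(1−s−f) + s.
Here 1−s−f = 0.513 and s = 0.032.
u_1 = 0.012000 × 0.513 + 0.032 = 0.038156.
u_2 = 0.038156 × 0.513 + 0.032 = 0.051574.
u_3 = 0.051574 × 0.513 + 0.032 = 0.058457.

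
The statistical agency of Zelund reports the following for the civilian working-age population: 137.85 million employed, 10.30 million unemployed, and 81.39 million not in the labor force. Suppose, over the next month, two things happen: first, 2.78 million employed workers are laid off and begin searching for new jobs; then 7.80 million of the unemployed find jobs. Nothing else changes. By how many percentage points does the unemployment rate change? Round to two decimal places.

The unemployment rate changes by −3.39 percentage points.

Initially, labor force = 137.85 + 10.30 = 148.15 million, so u = 10.30/148.15 = 6.95%.
After the first change, employed falls and unemployed rises by 2.78; labor force unchanged → E = 135.07, U = 13.08, labor force = 148.15 million.
After the second change, unemployed falls and employed rises by 7.80; labor force unchanged → E = 142.87, U = 5.28, labor force = 148.15 million.
New unemployment rate = 5.28 / 148.15 = 3.56%.
Change = 3.56% − 6.95% = −3.39 percentage points.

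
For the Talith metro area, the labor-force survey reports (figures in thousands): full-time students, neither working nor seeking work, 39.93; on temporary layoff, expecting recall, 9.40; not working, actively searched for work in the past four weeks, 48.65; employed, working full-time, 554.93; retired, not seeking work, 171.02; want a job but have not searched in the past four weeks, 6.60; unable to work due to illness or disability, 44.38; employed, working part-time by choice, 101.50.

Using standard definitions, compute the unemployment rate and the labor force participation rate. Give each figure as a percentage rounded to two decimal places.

Unemployment rate ≈ 8.12%; labor force participation rate ≈ 73.17%.

Employed = 554.93 + 101.50 = 656.43 thousand.
Unemployed = 9.40 + 48.65 = 58.05 thousand (jobless and actively searching, or on temporary layoff).
Labor force = 656.43 + 58.05 = 714.48 thousand.
Not in labor force = 39.93 + 171.02 + 6.60 + 44.38 = 261.93 thousand (those not working and not actively searching are outside the labor force — including those who want a job but have given up searching).
Civilian working-age population = 714.48 + 261.93 = 976.41 thousand.
Unemployment rate = 58.05 / 714.48 = 8.12%.
Labor force participation rate = 714.48 / 976.41 = 73.17%.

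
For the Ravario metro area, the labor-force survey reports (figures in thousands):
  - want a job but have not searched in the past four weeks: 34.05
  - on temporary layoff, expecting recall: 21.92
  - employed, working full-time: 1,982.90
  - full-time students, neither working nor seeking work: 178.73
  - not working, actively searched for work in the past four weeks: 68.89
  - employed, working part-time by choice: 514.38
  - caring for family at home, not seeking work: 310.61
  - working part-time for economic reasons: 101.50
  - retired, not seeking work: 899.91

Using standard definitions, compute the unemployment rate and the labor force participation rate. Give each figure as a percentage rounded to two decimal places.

Unemployment rate ≈ 3.38%; labor force participation rate ≈ 65.39%.

Employed = 1,982.90 + 514.38 + 101.50 = 2,598.78 thousand (anyone who worked, including part-time for economic reasons, counts as employed).
Unemployed = 21.92 + 68.89 = 90.81 thousand (jobless and actively searching, or on temporary layoff).
Labor force = 2,598.78 + 90.81 = 2,689.59 thousand.
Not in labor force = 34.05 + 178.73 + 310.61 + 899.91 = 1,423.30 thousand (those not working and not actively searching are outside the labor force — including those who want a job but have given up searching).
Civilian working-age population = 2,689.59 + 1,423.30 = 4,112.89 thousand.
Unemployment rate = 90.81 / 2,689.59 = 3.38%.
Labor force participation rate = 2,689.59 / 4,112.89 = 65.39%.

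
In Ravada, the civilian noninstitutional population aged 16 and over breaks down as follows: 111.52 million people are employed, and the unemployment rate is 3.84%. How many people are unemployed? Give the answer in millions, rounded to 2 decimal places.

Let U be the number unemployed. The labor force is E + U, and U/(E+U) = 0.0384.
So U = 0.0384 × 111.52 / (1 − 0.0384) = 4.2824 / 0.9616 ≈ 4.45 million.

About 4.45 million are unemployed.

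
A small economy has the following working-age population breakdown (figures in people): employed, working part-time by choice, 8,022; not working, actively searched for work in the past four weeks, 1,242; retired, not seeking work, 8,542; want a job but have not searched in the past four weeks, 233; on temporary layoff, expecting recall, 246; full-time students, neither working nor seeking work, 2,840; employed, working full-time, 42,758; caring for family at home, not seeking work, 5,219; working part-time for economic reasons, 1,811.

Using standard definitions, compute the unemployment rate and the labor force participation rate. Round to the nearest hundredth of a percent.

Employed = 8,022 + 42,758 + 1,811 = 52,591 (anyone who worked, including part-time for economic reasons, counts as employed).
Unemployed = 1,242 + 246 = 1,488 (jobless and actively searching, or on temporary layoff).
Labor force = 52,591 + 1,488 = 54,079.
Not in labor force = 8,542 + 233 + 2,840 + 5,219 = 16,834 (those not working and not actively searching are outside the labor force — including those who want a job but have given up searching).
Civilian working-age population = 54,079 + 16,834 = 70,913.
Unemployment rate = 1,488 / 54,079 = 2.75%.
Labor force participation rate = 54,079 / 70,913 = 76.26%.

Unemployment rate ≈ 2.75%; labor force participation rate ≈ 76.26%.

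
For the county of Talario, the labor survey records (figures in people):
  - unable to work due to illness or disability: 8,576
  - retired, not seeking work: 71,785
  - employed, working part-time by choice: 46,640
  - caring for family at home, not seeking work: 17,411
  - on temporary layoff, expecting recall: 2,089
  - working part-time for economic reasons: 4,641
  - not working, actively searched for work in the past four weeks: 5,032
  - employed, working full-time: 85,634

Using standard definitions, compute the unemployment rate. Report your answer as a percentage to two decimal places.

Employed = 46,640 + 4,641 + 85,634 = 136,915 (anyone who worked, including part-time for economic reasons, counts as employed).
Unemployed = 2,089 + 5,032 = 7,121 (jobless and actively searching, or on temporary layoff).
Labor force = 136,915 + 7,121 = 144,036.
Unemployment rate = 7,121 / 144,036 = 4.94%.

Unemployment rate ≈ 4.94%.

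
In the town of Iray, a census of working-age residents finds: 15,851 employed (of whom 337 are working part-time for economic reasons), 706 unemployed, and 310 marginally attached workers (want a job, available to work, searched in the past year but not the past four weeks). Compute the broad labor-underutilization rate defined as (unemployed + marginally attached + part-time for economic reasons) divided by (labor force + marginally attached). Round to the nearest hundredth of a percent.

Labor force = 15,851 + 706 = 16,557.
Numerator = 706 + 310 + 337 = 1,353.
Denominator = 16,557 + 310 = 16,867.
Broad rate = 1,353 / 16,867 = 8.02%.

Broad underutilization rate ≈ 8.02%.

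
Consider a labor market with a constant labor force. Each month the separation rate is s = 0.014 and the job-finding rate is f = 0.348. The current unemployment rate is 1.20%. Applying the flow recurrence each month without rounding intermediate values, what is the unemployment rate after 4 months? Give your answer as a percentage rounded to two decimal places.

With a fixed labor force, u_{t+1} = u_t + s·(1−u_t) − f·u_t = u_t·(1−s−f) + s.
Here 1−s−f = 0.638 and s = 0.014.
u_1 = 0.012000 × 0.638 + 0.014 = 0.021656.
u_2 = 0.021656 × 0.638 + 0.014 = 0.027817.
u_3 = 0.027817 × 0.638 + 0.014 = 0.031747.
u_4 = 0.031747 × 0.638 + 0.014 = 0.034255.

Unemployment rate after four months ≈ 3.43%.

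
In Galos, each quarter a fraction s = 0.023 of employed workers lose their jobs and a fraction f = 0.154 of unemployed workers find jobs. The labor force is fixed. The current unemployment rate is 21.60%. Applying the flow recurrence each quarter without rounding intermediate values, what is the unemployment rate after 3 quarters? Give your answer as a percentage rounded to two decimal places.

Unemployment rate after three quarters ≈ 17.79%.

With a fixed labor force, u_{t+1} = u_t + s·(1−u_t) − f·u_t = u_t·(1−s−f) + s.
Here 1−s−f = 0.823 and s = 0.023.
u_1 = 0.216000 × 0.823 + 0.023 = 0.200768.
u_2 = 0.200768 × 0.823 + 0.023 = 0.188232.
u_3 = 0.188232 × 0.823 + 0.023 = 0.177915.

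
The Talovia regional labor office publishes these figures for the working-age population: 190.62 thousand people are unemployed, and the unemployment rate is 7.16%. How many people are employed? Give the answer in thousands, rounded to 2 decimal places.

About 2,471.67 thousand are employed.

Labor force = U / u = 190.62 / 0.0716 ≈ 2,662.29 thousand.
Employed = labor force − unemployed = 2,662.29 − 190.62 = 2,471.67 thousand.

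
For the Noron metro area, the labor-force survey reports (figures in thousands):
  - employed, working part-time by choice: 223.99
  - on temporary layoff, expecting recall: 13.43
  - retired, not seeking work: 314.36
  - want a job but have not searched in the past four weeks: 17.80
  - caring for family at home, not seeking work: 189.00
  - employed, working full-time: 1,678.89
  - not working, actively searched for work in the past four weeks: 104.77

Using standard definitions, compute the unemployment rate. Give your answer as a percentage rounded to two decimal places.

Employed = 223.99 + 1,678.89 = 1,902.88 thousand.
Unemployed = 13.43 + 104.77 = 118.20 thousand (jobless and actively searching, or on temporary layoff).
Labor force = 1,902.88 + 118.20 = 2,021.08 thousand.
Unemployment rate = 118.20 / 2,021.08 = 5.85%.

Unemployment rate ≈ 5.85%.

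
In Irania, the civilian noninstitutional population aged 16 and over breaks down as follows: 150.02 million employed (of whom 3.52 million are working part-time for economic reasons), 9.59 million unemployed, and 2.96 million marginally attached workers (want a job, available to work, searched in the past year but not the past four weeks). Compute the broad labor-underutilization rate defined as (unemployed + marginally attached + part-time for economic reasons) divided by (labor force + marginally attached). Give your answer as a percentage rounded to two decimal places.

Broad underutilization rate ≈ 9.88%.

Labor force = 150.02 + 9.59 = 159.61 million.
Numerator = 9.59 + 2.96 + 3.52 = 16.07 million.
Denominator = 159.61 + 2.96 = 162.57 million.
Broad rate = 16.07 / 162.57 = 9.88%.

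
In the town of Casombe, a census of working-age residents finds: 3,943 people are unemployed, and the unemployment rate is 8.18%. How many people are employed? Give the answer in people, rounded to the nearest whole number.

About 44,260 are employed.

Labor force = U / u = 3,943 / 0.0818 ≈ 48,203.
Employed = labor force − unemployed = 48,203 − 3,943 = 44,260.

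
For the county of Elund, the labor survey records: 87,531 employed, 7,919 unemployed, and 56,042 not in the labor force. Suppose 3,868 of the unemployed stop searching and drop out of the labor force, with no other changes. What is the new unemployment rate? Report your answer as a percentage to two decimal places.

New unemployment rate ≈ 4.42%.

Initially, labor force = 87,531 + 7,919 = 95,450, so u = 7,919/95,450 = 8.30%.
After the change, unemployed and labor force both fall by 3,868 → E = 87,531, U = 4,051, labor force = 91,582.
New unemployment rate = 4,051 / 91,582 = 4.42%.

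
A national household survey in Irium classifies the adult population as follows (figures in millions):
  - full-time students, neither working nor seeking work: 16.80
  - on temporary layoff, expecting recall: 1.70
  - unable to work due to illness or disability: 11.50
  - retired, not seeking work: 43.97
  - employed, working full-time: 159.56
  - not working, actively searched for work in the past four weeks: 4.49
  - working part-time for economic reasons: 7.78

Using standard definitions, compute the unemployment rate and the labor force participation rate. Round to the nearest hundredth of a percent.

Employed = 159.56 + 7.78 = 167.34 million (anyone who worked, including part-time for economic reasons, counts as employed).
Unemployed = 1.70 + 4.49 = 6.19 million (jobless and actively searching, or on temporary layoff).
Labor force = 167.34 + 6.19 = 173.53 million.
Not in labor force = 16.80 + 11.50 + 43.97 = 72.27 million (those not working and not actively searching are outside the labor force).
Civilian working-age population = 173.53 + 72.27 = 245.80 million.
Unemployment rate = 6.19 / 173.53 = 3.57%.
Labor force participation rate = 173.53 / 245.80 = 70.60%.

Unemployment rate ≈ 3.57%; labor force participation rate ≈ 70.60%.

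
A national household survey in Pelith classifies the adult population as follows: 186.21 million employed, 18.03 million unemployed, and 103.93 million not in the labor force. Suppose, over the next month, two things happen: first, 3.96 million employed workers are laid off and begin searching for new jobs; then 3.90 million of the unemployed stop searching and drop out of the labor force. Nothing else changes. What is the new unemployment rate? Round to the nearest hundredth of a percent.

Initially, labor force = 186.21 + 18.03 = 204.24 million, so u = 18.03/204.24 = 8.83%.
After the first change, employed falls and unemployed rises by 3.96; labor force unchanged → E = 182.25, U = 21.99, labor force = 204.24 million.
After the second change, unemployed and labor force both fall by 3.90 → E = 182.25, U = 18.09, labor force = 200.34 million.
New unemployment rate = 18.09 / 200.34 = 9.03%.

New unemployment rate ≈ 9.03%.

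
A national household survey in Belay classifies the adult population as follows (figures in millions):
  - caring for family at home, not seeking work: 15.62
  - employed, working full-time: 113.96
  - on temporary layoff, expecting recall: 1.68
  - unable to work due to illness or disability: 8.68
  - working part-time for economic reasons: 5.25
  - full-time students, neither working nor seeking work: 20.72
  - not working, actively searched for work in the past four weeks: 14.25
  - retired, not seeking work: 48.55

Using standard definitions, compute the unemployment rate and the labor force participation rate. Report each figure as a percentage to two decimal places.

Employed = 113.96 + 5.25 = 119.21 million (anyone who worked, including part-time for economic reasons, counts as employed).
Unemployed = 1.68 + 14.25 = 15.93 million (jobless and actively searching, or on temporary layoff).
Labor force = 119.21 + 15.93 = 135.14 million.
Not in labor force = 15.62 + 8.68 + 20.72 + 48.55 = 93.57 million (those not working and not actively searching are outside the labor force).
Civilian working-age population = 135.14 + 93.57 = 228.71 million.
Unemployment rate = 15.93 / 135.14 = 11.79%.
Labor force participation rate = 135.14 / 228.71 = 59.09%.

Unemployment rate ≈ 11.79%; labor force participation rate ≈ 59.09%.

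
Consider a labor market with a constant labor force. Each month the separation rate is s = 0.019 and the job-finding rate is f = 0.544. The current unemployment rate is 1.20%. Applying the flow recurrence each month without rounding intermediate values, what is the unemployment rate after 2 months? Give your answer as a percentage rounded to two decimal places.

Unemployment rate after two months ≈ 2.96%.

With a fixed labor force, u_{t+1} = u_t + s·(1−u_t) − f·u_t = u_t·(1−s−f) + s.
Here 1−s−f = 0.437 and s = 0.019.
u_1 = 0.012000 × 0.437 + 0.019 = 0.024244.
u_2 = 0.024244 × 0.437 + 0.019 = 0.029595.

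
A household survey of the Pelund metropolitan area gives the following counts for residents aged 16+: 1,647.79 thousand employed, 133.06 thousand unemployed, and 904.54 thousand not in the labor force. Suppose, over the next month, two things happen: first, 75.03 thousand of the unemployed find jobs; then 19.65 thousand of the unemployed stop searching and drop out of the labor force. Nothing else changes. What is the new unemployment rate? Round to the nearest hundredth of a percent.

Initially, labor force = 1,647.79 + 133.06 = 1,780.85 thousand, so u = 133.06/1,780.85 = 7.47%.
After the first change, unemployed falls and employed rises by 75.03; labor force unchanged → E = 1,722.82, U = 58.03, labor force = 1,780.85 thousand.
After the second change, unemployed and labor force both fall by 19.65 → E = 1,722.82, U = 38.38, labor force = 1,761.20 thousand.
New unemployment rate = 38.38 / 1,761.20 = 2.18%.

New unemployment rate ≈ 2.18%.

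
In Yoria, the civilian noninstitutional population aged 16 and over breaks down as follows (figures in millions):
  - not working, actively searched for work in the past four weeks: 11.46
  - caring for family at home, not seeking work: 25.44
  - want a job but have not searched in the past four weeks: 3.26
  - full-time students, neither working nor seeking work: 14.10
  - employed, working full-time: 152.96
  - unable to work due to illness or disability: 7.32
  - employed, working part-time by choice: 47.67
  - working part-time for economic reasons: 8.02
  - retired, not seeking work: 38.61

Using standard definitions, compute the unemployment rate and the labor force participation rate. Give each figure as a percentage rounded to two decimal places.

Employed = 152.96 + 47.67 + 8.02 = 208.65 million (anyone who worked, including part-time for economic reasons, counts as employed).
Unemployed = 11.46 million.
Labor force = 208.65 + 11.46 = 220.11 million.
Not in labor force = 25.44 + 3.26 + 14.10 + 7.32 + 38.61 = 88.73 million (those not working and not actively searching are outside the labor force — including those who want a job but have given up searching).
Civilian working-age population = 220.11 + 88.73 = 308.84 million.
Unemployment rate = 11.46 / 220.11 = 5.21%.
Labor force participation rate = 220.11 / 308.84 = 71.27%.

Unemployment rate ≈ 5.21%; labor force participation rate ≈ 71.27%.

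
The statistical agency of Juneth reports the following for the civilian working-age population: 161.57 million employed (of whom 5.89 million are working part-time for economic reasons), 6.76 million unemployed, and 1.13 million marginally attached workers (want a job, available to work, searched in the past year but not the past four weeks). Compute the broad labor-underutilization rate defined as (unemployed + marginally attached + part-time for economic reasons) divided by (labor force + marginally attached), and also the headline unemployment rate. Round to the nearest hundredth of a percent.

Labor force = 161.57 + 6.76 = 168.33 million.
Numerator = 6.76 + 1.13 + 5.89 = 13.78 million.
Denominator = 168.33 + 1.13 = 169.46 million.
Broad rate = 13.78 / 169.46 = 8.13%.
Headline unemployment rate = 6.76 / 168.33 = 4.02%.

Broad underutilization rate ≈ 8.13%; headline unemployment rate ≈ 4.02%.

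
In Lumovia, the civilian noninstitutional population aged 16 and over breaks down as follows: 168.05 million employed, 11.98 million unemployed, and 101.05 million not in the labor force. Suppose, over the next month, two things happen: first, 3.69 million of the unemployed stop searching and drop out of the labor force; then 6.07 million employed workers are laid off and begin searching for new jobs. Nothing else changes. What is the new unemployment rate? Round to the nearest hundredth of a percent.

Initially, labor force = 168.05 + 11.98 = 180.03 million, so u = 11.98/180.03 = 6.65%.
After the first change, unemployed and labor force both fall by 3.69 → E = 168.05, U = 8.29, labor force = 176.34 million.
After the second change, employed falls and unemployed rises by 6.07; labor force unchanged → E = 161.98, U = 14.36, labor force = 176.34 million.
New unemployment rate = 14.36 / 176.34 = 8.14%.

New unemployment rate ≈ 8.14%.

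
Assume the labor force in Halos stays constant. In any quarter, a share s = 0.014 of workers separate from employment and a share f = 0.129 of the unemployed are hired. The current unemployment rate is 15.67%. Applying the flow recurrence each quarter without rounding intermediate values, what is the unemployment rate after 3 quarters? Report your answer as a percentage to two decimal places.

With a fixed labor force, u_{t+1} = u_t + s·(1−u_t) − f·u_t = u_t·(1−s−f) + s.
Here 1−s−f = 0.857 and s = 0.014.
u_1 = 0.156700 × 0.857 + 0.014 = 0.148292.
u_2 = 0.148292 × 0.857 + 0.014 = 0.141086.
u_3 = 0.141086 × 0.857 + 0.014 = 0.134911.

Unemployment rate after three quarters ≈ 13.49%.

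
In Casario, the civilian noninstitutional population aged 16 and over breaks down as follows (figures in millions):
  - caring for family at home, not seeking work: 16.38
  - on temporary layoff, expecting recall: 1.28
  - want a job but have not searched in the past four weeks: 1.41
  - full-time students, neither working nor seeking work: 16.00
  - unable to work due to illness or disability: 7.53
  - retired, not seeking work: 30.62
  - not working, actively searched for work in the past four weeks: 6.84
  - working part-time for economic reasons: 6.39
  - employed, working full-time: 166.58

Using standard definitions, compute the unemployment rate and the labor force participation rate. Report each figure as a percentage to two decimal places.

Unemployment rate ≈ 4.48%; labor force participation rate ≈ 71.57%.

Employed = 6.39 + 166.58 = 172.97 million (anyone who worked, including part-time for economic reasons, counts as employed).
Unemployed = 1.28 + 6.84 = 8.12 million (jobless and actively searching, or on temporary layoff).
Labor force = 172.97 + 8.12 = 181.09 million.
Not in labor force = 16.38 + 1.41 + 16.00 + 7.53 + 30.62 = 71.94 million (those not working and not actively searching are outside the labor force — including those who want a job but have given up searching).
Civilian working-age population = 181.09 + 71.94 = 253.03 million.
Unemployment rate = 8.12 / 181.09 = 4.48%.
Labor force participation rate = 181.09 / 253.03 = 71.57%.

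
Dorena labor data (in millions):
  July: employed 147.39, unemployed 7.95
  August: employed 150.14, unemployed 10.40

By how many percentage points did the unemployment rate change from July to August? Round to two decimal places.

July: labor force = 147.39 + 7.95 = 155.34; u = 7.95/155.34 = 5.12%.
August: labor force = 150.14 + 10.40 = 160.54; u = 10.40/160.54 = 6.48%.
Change = 6.48% − 5.12% = +1.36 pp.

The unemployment rate changed by +1.36 percentage points.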